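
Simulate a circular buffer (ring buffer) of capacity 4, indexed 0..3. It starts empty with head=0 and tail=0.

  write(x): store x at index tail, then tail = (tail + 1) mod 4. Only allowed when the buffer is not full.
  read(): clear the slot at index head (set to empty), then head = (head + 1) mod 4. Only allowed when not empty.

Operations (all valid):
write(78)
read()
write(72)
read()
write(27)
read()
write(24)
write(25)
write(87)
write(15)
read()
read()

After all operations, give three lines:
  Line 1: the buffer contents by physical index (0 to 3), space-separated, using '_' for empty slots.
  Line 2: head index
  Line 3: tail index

write(78): buf=[78 _ _ _], head=0, tail=1, size=1
read(): buf=[_ _ _ _], head=1, tail=1, size=0
write(72): buf=[_ 72 _ _], head=1, tail=2, size=1
read(): buf=[_ _ _ _], head=2, tail=2, size=0
write(27): buf=[_ _ 27 _], head=2, tail=3, size=1
read(): buf=[_ _ _ _], head=3, tail=3, size=0
write(24): buf=[_ _ _ 24], head=3, tail=0, size=1
write(25): buf=[25 _ _ 24], head=3, tail=1, size=2
write(87): buf=[25 87 _ 24], head=3, tail=2, size=3
write(15): buf=[25 87 15 24], head=3, tail=3, size=4
read(): buf=[25 87 15 _], head=0, tail=3, size=3
read(): buf=[_ 87 15 _], head=1, tail=3, size=2

Answer: _ 87 15 _
1
3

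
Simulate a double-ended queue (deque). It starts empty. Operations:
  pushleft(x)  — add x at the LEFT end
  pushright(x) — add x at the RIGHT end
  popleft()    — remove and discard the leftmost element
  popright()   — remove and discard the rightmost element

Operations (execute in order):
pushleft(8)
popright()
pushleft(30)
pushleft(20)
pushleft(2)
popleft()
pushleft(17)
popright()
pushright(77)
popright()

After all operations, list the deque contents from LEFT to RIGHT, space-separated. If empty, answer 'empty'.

Answer: 17 20

Derivation:
pushleft(8): [8]
popright(): []
pushleft(30): [30]
pushleft(20): [20, 30]
pushleft(2): [2, 20, 30]
popleft(): [20, 30]
pushleft(17): [17, 20, 30]
popright(): [17, 20]
pushright(77): [17, 20, 77]
popright(): [17, 20]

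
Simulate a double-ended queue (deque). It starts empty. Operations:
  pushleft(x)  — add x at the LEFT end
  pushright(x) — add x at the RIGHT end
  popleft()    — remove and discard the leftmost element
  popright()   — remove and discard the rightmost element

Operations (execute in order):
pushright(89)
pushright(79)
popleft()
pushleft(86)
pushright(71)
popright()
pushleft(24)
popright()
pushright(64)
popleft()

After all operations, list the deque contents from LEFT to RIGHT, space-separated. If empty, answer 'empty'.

Answer: 86 64

Derivation:
pushright(89): [89]
pushright(79): [89, 79]
popleft(): [79]
pushleft(86): [86, 79]
pushright(71): [86, 79, 71]
popright(): [86, 79]
pushleft(24): [24, 86, 79]
popright(): [24, 86]
pushright(64): [24, 86, 64]
popleft(): [86, 64]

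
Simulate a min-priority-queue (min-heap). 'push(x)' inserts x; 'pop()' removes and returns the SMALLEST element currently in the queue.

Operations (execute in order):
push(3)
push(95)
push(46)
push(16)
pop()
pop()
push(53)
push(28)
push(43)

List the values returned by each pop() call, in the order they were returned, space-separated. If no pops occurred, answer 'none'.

push(3): heap contents = [3]
push(95): heap contents = [3, 95]
push(46): heap contents = [3, 46, 95]
push(16): heap contents = [3, 16, 46, 95]
pop() → 3: heap contents = [16, 46, 95]
pop() → 16: heap contents = [46, 95]
push(53): heap contents = [46, 53, 95]
push(28): heap contents = [28, 46, 53, 95]
push(43): heap contents = [28, 43, 46, 53, 95]

Answer: 3 16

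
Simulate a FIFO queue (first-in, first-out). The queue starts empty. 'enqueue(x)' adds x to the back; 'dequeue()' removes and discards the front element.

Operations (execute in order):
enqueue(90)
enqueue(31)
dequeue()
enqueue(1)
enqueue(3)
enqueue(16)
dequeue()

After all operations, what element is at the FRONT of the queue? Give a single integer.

Answer: 1

Derivation:
enqueue(90): queue = [90]
enqueue(31): queue = [90, 31]
dequeue(): queue = [31]
enqueue(1): queue = [31, 1]
enqueue(3): queue = [31, 1, 3]
enqueue(16): queue = [31, 1, 3, 16]
dequeue(): queue = [1, 3, 16]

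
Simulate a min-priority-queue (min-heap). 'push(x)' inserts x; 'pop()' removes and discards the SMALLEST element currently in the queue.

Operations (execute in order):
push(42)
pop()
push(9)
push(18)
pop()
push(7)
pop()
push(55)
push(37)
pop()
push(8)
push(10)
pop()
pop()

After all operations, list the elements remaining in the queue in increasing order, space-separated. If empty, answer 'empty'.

push(42): heap contents = [42]
pop() → 42: heap contents = []
push(9): heap contents = [9]
push(18): heap contents = [9, 18]
pop() → 9: heap contents = [18]
push(7): heap contents = [7, 18]
pop() → 7: heap contents = [18]
push(55): heap contents = [18, 55]
push(37): heap contents = [18, 37, 55]
pop() → 18: heap contents = [37, 55]
push(8): heap contents = [8, 37, 55]
push(10): heap contents = [8, 10, 37, 55]
pop() → 8: heap contents = [10, 37, 55]
pop() → 10: heap contents = [37, 55]

Answer: 37 55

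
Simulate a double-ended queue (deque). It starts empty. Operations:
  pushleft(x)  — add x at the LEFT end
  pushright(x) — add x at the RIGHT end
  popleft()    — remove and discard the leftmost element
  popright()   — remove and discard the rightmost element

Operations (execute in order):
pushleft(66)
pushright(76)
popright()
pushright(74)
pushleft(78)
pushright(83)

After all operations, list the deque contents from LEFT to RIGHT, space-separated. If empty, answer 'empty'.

Answer: 78 66 74 83

Derivation:
pushleft(66): [66]
pushright(76): [66, 76]
popright(): [66]
pushright(74): [66, 74]
pushleft(78): [78, 66, 74]
pushright(83): [78, 66, 74, 83]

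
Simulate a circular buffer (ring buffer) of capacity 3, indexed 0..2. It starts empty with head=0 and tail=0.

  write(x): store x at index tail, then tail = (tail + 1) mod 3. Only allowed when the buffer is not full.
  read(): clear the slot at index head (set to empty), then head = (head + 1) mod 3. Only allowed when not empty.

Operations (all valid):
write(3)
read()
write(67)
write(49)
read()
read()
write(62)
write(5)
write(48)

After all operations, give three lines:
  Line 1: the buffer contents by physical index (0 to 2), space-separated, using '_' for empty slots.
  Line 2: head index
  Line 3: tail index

write(3): buf=[3 _ _], head=0, tail=1, size=1
read(): buf=[_ _ _], head=1, tail=1, size=0
write(67): buf=[_ 67 _], head=1, tail=2, size=1
write(49): buf=[_ 67 49], head=1, tail=0, size=2
read(): buf=[_ _ 49], head=2, tail=0, size=1
read(): buf=[_ _ _], head=0, tail=0, size=0
write(62): buf=[62 _ _], head=0, tail=1, size=1
write(5): buf=[62 5 _], head=0, tail=2, size=2
write(48): buf=[62 5 48], head=0, tail=0, size=3

Answer: 62 5 48
0
0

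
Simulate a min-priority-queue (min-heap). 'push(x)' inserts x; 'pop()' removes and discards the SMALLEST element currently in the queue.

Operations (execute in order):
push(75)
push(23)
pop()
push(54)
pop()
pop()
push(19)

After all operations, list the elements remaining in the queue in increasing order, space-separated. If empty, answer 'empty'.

push(75): heap contents = [75]
push(23): heap contents = [23, 75]
pop() → 23: heap contents = [75]
push(54): heap contents = [54, 75]
pop() → 54: heap contents = [75]
pop() → 75: heap contents = []
push(19): heap contents = [19]

Answer: 19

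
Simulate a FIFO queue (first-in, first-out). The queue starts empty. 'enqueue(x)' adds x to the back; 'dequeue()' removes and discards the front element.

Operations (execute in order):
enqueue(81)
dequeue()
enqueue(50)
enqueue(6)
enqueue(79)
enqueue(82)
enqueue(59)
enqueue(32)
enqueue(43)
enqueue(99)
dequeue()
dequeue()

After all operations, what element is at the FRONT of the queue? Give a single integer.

enqueue(81): queue = [81]
dequeue(): queue = []
enqueue(50): queue = [50]
enqueue(6): queue = [50, 6]
enqueue(79): queue = [50, 6, 79]
enqueue(82): queue = [50, 6, 79, 82]
enqueue(59): queue = [50, 6, 79, 82, 59]
enqueue(32): queue = [50, 6, 79, 82, 59, 32]
enqueue(43): queue = [50, 6, 79, 82, 59, 32, 43]
enqueue(99): queue = [50, 6, 79, 82, 59, 32, 43, 99]
dequeue(): queue = [6, 79, 82, 59, 32, 43, 99]
dequeue(): queue = [79, 82, 59, 32, 43, 99]

Answer: 79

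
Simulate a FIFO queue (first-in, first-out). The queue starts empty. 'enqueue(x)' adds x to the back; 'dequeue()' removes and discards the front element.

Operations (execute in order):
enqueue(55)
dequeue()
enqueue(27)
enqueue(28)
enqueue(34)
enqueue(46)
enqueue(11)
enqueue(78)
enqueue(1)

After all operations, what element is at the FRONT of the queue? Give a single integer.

Answer: 27

Derivation:
enqueue(55): queue = [55]
dequeue(): queue = []
enqueue(27): queue = [27]
enqueue(28): queue = [27, 28]
enqueue(34): queue = [27, 28, 34]
enqueue(46): queue = [27, 28, 34, 46]
enqueue(11): queue = [27, 28, 34, 46, 11]
enqueue(78): queue = [27, 28, 34, 46, 11, 78]
enqueue(1): queue = [27, 28, 34, 46, 11, 78, 1]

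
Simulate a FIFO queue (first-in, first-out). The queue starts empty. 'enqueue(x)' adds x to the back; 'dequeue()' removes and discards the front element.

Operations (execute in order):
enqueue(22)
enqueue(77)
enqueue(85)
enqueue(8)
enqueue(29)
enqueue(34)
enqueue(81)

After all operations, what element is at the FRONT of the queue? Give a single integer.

Answer: 22

Derivation:
enqueue(22): queue = [22]
enqueue(77): queue = [22, 77]
enqueue(85): queue = [22, 77, 85]
enqueue(8): queue = [22, 77, 85, 8]
enqueue(29): queue = [22, 77, 85, 8, 29]
enqueue(34): queue = [22, 77, 85, 8, 29, 34]
enqueue(81): queue = [22, 77, 85, 8, 29, 34, 81]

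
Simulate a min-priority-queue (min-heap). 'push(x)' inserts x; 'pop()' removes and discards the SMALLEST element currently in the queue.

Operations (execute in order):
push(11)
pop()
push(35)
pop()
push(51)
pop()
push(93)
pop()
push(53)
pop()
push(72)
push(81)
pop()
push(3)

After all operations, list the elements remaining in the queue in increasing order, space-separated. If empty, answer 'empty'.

push(11): heap contents = [11]
pop() → 11: heap contents = []
push(35): heap contents = [35]
pop() → 35: heap contents = []
push(51): heap contents = [51]
pop() → 51: heap contents = []
push(93): heap contents = [93]
pop() → 93: heap contents = []
push(53): heap contents = [53]
pop() → 53: heap contents = []
push(72): heap contents = [72]
push(81): heap contents = [72, 81]
pop() → 72: heap contents = [81]
push(3): heap contents = [3, 81]

Answer: 3 81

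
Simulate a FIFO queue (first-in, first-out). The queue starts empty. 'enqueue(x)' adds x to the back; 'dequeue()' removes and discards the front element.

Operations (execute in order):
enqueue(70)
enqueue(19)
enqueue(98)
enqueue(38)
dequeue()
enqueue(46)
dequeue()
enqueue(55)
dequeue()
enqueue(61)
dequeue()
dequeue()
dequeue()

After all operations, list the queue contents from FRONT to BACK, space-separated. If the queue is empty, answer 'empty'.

enqueue(70): [70]
enqueue(19): [70, 19]
enqueue(98): [70, 19, 98]
enqueue(38): [70, 19, 98, 38]
dequeue(): [19, 98, 38]
enqueue(46): [19, 98, 38, 46]
dequeue(): [98, 38, 46]
enqueue(55): [98, 38, 46, 55]
dequeue(): [38, 46, 55]
enqueue(61): [38, 46, 55, 61]
dequeue(): [46, 55, 61]
dequeue(): [55, 61]
dequeue(): [61]

Answer: 61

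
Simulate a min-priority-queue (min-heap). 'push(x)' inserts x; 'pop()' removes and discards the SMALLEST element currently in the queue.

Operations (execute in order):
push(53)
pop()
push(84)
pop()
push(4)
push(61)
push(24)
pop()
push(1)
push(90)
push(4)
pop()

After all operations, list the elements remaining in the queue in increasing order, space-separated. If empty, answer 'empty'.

Answer: 4 24 61 90

Derivation:
push(53): heap contents = [53]
pop() → 53: heap contents = []
push(84): heap contents = [84]
pop() → 84: heap contents = []
push(4): heap contents = [4]
push(61): heap contents = [4, 61]
push(24): heap contents = [4, 24, 61]
pop() → 4: heap contents = [24, 61]
push(1): heap contents = [1, 24, 61]
push(90): heap contents = [1, 24, 61, 90]
push(4): heap contents = [1, 4, 24, 61, 90]
pop() → 1: heap contents = [4, 24, 61, 90]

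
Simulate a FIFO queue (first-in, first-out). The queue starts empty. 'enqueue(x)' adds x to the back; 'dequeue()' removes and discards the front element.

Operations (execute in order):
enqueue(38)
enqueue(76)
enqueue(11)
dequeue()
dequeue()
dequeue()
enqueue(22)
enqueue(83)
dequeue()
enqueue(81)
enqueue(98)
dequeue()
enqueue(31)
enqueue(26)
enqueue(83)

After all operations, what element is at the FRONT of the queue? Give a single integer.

Answer: 81

Derivation:
enqueue(38): queue = [38]
enqueue(76): queue = [38, 76]
enqueue(11): queue = [38, 76, 11]
dequeue(): queue = [76, 11]
dequeue(): queue = [11]
dequeue(): queue = []
enqueue(22): queue = [22]
enqueue(83): queue = [22, 83]
dequeue(): queue = [83]
enqueue(81): queue = [83, 81]
enqueue(98): queue = [83, 81, 98]
dequeue(): queue = [81, 98]
enqueue(31): queue = [81, 98, 31]
enqueue(26): queue = [81, 98, 31, 26]
enqueue(83): queue = [81, 98, 31, 26, 83]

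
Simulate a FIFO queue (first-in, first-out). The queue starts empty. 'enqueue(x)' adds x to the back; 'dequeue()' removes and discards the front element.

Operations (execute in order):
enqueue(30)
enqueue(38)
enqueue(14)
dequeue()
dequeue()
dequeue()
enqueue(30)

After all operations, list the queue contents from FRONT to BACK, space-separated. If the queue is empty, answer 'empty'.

enqueue(30): [30]
enqueue(38): [30, 38]
enqueue(14): [30, 38, 14]
dequeue(): [38, 14]
dequeue(): [14]
dequeue(): []
enqueue(30): [30]

Answer: 30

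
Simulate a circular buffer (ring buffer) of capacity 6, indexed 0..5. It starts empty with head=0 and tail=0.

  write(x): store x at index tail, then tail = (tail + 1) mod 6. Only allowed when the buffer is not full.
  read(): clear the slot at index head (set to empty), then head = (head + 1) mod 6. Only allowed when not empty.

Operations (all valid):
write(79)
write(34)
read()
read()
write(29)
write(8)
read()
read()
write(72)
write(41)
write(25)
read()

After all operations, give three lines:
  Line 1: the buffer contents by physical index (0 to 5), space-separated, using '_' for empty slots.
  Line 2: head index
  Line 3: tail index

Answer: 25 _ _ _ _ 41
5
1

Derivation:
write(79): buf=[79 _ _ _ _ _], head=0, tail=1, size=1
write(34): buf=[79 34 _ _ _ _], head=0, tail=2, size=2
read(): buf=[_ 34 _ _ _ _], head=1, tail=2, size=1
read(): buf=[_ _ _ _ _ _], head=2, tail=2, size=0
write(29): buf=[_ _ 29 _ _ _], head=2, tail=3, size=1
write(8): buf=[_ _ 29 8 _ _], head=2, tail=4, size=2
read(): buf=[_ _ _ 8 _ _], head=3, tail=4, size=1
read(): buf=[_ _ _ _ _ _], head=4, tail=4, size=0
write(72): buf=[_ _ _ _ 72 _], head=4, tail=5, size=1
write(41): buf=[_ _ _ _ 72 41], head=4, tail=0, size=2
write(25): buf=[25 _ _ _ 72 41], head=4, tail=1, size=3
read(): buf=[25 _ _ _ _ 41], head=5, tail=1, size=2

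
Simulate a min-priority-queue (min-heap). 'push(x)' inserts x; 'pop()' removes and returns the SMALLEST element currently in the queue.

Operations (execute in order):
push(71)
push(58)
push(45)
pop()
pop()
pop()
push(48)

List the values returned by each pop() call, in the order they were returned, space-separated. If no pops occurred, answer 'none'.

Answer: 45 58 71

Derivation:
push(71): heap contents = [71]
push(58): heap contents = [58, 71]
push(45): heap contents = [45, 58, 71]
pop() → 45: heap contents = [58, 71]
pop() → 58: heap contents = [71]
pop() → 71: heap contents = []
push(48): heap contents = [48]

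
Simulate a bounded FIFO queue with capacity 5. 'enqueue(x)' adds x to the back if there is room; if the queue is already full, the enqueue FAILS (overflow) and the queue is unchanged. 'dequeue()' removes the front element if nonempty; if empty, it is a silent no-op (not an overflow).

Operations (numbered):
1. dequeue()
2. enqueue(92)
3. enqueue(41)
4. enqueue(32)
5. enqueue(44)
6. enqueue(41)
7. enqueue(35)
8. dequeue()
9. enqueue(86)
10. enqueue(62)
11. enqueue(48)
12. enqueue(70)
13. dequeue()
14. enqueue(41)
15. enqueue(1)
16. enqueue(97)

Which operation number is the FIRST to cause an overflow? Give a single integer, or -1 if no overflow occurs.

Answer: 7

Derivation:
1. dequeue(): empty, no-op, size=0
2. enqueue(92): size=1
3. enqueue(41): size=2
4. enqueue(32): size=3
5. enqueue(44): size=4
6. enqueue(41): size=5
7. enqueue(35): size=5=cap → OVERFLOW (fail)
8. dequeue(): size=4
9. enqueue(86): size=5
10. enqueue(62): size=5=cap → OVERFLOW (fail)
11. enqueue(48): size=5=cap → OVERFLOW (fail)
12. enqueue(70): size=5=cap → OVERFLOW (fail)
13. dequeue(): size=4
14. enqueue(41): size=5
15. enqueue(1): size=5=cap → OVERFLOW (fail)
16. enqueue(97): size=5=cap → OVERFLOW (fail)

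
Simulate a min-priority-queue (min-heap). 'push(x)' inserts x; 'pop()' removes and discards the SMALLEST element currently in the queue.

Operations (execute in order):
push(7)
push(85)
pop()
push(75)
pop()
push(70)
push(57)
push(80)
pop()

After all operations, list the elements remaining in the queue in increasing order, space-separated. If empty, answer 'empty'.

Answer: 70 80 85

Derivation:
push(7): heap contents = [7]
push(85): heap contents = [7, 85]
pop() → 7: heap contents = [85]
push(75): heap contents = [75, 85]
pop() → 75: heap contents = [85]
push(70): heap contents = [70, 85]
push(57): heap contents = [57, 70, 85]
push(80): heap contents = [57, 70, 80, 85]
pop() → 57: heap contents = [70, 80, 85]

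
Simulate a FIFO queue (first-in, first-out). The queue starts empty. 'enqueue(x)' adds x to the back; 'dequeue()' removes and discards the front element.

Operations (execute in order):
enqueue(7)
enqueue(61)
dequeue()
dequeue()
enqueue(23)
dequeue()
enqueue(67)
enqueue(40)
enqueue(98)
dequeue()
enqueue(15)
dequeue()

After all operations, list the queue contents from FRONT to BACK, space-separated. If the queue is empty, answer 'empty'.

Answer: 98 15

Derivation:
enqueue(7): [7]
enqueue(61): [7, 61]
dequeue(): [61]
dequeue(): []
enqueue(23): [23]
dequeue(): []
enqueue(67): [67]
enqueue(40): [67, 40]
enqueue(98): [67, 40, 98]
dequeue(): [40, 98]
enqueue(15): [40, 98, 15]
dequeue(): [98, 15]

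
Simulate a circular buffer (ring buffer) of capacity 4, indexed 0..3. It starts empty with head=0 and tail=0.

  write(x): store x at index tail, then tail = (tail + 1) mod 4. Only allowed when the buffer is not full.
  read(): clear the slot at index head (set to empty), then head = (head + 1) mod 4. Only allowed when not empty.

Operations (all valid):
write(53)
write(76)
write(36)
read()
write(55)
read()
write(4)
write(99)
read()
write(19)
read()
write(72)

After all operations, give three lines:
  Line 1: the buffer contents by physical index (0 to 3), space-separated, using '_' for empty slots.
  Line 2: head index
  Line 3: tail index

Answer: 4 99 19 72
0
0

Derivation:
write(53): buf=[53 _ _ _], head=0, tail=1, size=1
write(76): buf=[53 76 _ _], head=0, tail=2, size=2
write(36): buf=[53 76 36 _], head=0, tail=3, size=3
read(): buf=[_ 76 36 _], head=1, tail=3, size=2
write(55): buf=[_ 76 36 55], head=1, tail=0, size=3
read(): buf=[_ _ 36 55], head=2, tail=0, size=2
write(4): buf=[4 _ 36 55], head=2, tail=1, size=3
write(99): buf=[4 99 36 55], head=2, tail=2, size=4
read(): buf=[4 99 _ 55], head=3, tail=2, size=3
write(19): buf=[4 99 19 55], head=3, tail=3, size=4
read(): buf=[4 99 19 _], head=0, tail=3, size=3
write(72): buf=[4 99 19 72], head=0, tail=0, size=4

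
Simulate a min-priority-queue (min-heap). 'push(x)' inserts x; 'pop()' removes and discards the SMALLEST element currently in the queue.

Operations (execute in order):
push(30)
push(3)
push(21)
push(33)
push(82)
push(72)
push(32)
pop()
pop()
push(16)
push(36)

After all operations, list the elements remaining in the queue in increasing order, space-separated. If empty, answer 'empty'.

Answer: 16 30 32 33 36 72 82

Derivation:
push(30): heap contents = [30]
push(3): heap contents = [3, 30]
push(21): heap contents = [3, 21, 30]
push(33): heap contents = [3, 21, 30, 33]
push(82): heap contents = [3, 21, 30, 33, 82]
push(72): heap contents = [3, 21, 30, 33, 72, 82]
push(32): heap contents = [3, 21, 30, 32, 33, 72, 82]
pop() → 3: heap contents = [21, 30, 32, 33, 72, 82]
pop() → 21: heap contents = [30, 32, 33, 72, 82]
push(16): heap contents = [16, 30, 32, 33, 72, 82]
push(36): heap contents = [16, 30, 32, 33, 36, 72, 82]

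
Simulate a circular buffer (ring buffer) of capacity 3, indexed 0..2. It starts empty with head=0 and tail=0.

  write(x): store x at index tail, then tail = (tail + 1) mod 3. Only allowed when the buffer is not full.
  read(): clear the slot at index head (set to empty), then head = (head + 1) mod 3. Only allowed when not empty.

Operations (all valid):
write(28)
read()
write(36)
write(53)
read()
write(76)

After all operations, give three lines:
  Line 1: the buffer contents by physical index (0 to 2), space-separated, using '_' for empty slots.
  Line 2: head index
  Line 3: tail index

write(28): buf=[28 _ _], head=0, tail=1, size=1
read(): buf=[_ _ _], head=1, tail=1, size=0
write(36): buf=[_ 36 _], head=1, tail=2, size=1
write(53): buf=[_ 36 53], head=1, tail=0, size=2
read(): buf=[_ _ 53], head=2, tail=0, size=1
write(76): buf=[76 _ 53], head=2, tail=1, size=2

Answer: 76 _ 53
2
1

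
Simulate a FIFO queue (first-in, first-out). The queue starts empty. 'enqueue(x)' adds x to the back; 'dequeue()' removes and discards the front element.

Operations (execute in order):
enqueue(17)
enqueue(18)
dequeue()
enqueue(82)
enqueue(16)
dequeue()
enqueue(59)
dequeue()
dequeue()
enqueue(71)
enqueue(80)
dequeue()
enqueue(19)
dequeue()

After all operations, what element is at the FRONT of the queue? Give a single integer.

enqueue(17): queue = [17]
enqueue(18): queue = [17, 18]
dequeue(): queue = [18]
enqueue(82): queue = [18, 82]
enqueue(16): queue = [18, 82, 16]
dequeue(): queue = [82, 16]
enqueue(59): queue = [82, 16, 59]
dequeue(): queue = [16, 59]
dequeue(): queue = [59]
enqueue(71): queue = [59, 71]
enqueue(80): queue = [59, 71, 80]
dequeue(): queue = [71, 80]
enqueue(19): queue = [71, 80, 19]
dequeue(): queue = [80, 19]

Answer: 80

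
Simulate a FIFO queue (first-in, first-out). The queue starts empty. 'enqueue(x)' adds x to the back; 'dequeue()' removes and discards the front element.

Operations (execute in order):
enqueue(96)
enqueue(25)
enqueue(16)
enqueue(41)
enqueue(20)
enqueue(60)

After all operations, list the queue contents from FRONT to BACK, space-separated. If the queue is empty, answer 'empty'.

enqueue(96): [96]
enqueue(25): [96, 25]
enqueue(16): [96, 25, 16]
enqueue(41): [96, 25, 16, 41]
enqueue(20): [96, 25, 16, 41, 20]
enqueue(60): [96, 25, 16, 41, 20, 60]

Answer: 96 25 16 41 20 60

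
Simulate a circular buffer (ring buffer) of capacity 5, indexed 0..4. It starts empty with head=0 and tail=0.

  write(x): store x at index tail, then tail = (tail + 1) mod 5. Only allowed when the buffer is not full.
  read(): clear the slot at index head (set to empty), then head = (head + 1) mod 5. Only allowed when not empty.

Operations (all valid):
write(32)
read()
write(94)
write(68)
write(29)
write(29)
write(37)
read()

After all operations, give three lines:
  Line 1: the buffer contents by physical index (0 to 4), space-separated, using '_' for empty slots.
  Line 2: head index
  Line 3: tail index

Answer: 37 _ 68 29 29
2
1

Derivation:
write(32): buf=[32 _ _ _ _], head=0, tail=1, size=1
read(): buf=[_ _ _ _ _], head=1, tail=1, size=0
write(94): buf=[_ 94 _ _ _], head=1, tail=2, size=1
write(68): buf=[_ 94 68 _ _], head=1, tail=3, size=2
write(29): buf=[_ 94 68 29 _], head=1, tail=4, size=3
write(29): buf=[_ 94 68 29 29], head=1, tail=0, size=4
write(37): buf=[37 94 68 29 29], head=1, tail=1, size=5
read(): buf=[37 _ 68 29 29], head=2, tail=1, size=4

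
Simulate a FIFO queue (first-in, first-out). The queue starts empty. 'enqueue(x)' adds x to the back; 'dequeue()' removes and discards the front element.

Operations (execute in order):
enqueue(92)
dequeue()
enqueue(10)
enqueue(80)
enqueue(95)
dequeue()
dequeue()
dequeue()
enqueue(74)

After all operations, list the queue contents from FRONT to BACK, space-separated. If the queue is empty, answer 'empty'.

enqueue(92): [92]
dequeue(): []
enqueue(10): [10]
enqueue(80): [10, 80]
enqueue(95): [10, 80, 95]
dequeue(): [80, 95]
dequeue(): [95]
dequeue(): []
enqueue(74): [74]

Answer: 74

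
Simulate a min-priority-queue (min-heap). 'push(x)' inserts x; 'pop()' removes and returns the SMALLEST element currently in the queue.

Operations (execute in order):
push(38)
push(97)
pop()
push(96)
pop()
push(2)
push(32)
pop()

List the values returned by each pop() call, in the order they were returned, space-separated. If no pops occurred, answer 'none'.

push(38): heap contents = [38]
push(97): heap contents = [38, 97]
pop() → 38: heap contents = [97]
push(96): heap contents = [96, 97]
pop() → 96: heap contents = [97]
push(2): heap contents = [2, 97]
push(32): heap contents = [2, 32, 97]
pop() → 2: heap contents = [32, 97]

Answer: 38 96 2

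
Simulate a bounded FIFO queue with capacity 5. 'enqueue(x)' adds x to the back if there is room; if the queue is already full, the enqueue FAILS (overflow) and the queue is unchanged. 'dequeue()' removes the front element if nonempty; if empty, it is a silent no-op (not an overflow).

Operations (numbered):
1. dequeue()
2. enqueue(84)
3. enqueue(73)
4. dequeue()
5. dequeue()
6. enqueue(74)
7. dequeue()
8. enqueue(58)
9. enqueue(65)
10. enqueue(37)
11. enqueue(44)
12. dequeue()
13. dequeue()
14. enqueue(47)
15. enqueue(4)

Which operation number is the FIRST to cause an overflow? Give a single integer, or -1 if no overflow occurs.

1. dequeue(): empty, no-op, size=0
2. enqueue(84): size=1
3. enqueue(73): size=2
4. dequeue(): size=1
5. dequeue(): size=0
6. enqueue(74): size=1
7. dequeue(): size=0
8. enqueue(58): size=1
9. enqueue(65): size=2
10. enqueue(37): size=3
11. enqueue(44): size=4
12. dequeue(): size=3
13. dequeue(): size=2
14. enqueue(47): size=3
15. enqueue(4): size=4

Answer: -1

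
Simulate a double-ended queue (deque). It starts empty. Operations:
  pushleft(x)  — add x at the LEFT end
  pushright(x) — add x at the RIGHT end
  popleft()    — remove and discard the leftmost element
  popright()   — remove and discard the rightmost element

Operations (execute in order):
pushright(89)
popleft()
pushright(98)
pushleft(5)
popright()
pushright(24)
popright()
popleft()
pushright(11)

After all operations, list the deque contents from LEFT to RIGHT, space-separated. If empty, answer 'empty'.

Answer: 11

Derivation:
pushright(89): [89]
popleft(): []
pushright(98): [98]
pushleft(5): [5, 98]
popright(): [5]
pushright(24): [5, 24]
popright(): [5]
popleft(): []
pushright(11): [11]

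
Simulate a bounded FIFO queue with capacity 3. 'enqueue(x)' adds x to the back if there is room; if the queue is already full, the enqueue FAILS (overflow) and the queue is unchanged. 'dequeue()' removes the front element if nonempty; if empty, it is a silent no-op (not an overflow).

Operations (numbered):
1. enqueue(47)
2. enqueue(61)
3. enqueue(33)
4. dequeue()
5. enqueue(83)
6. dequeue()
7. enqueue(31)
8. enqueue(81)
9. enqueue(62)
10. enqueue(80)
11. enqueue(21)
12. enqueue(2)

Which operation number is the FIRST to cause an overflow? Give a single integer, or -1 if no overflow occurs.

1. enqueue(47): size=1
2. enqueue(61): size=2
3. enqueue(33): size=3
4. dequeue(): size=2
5. enqueue(83): size=3
6. dequeue(): size=2
7. enqueue(31): size=3
8. enqueue(81): size=3=cap → OVERFLOW (fail)
9. enqueue(62): size=3=cap → OVERFLOW (fail)
10. enqueue(80): size=3=cap → OVERFLOW (fail)
11. enqueue(21): size=3=cap → OVERFLOW (fail)
12. enqueue(2): size=3=cap → OVERFLOW (fail)

Answer: 8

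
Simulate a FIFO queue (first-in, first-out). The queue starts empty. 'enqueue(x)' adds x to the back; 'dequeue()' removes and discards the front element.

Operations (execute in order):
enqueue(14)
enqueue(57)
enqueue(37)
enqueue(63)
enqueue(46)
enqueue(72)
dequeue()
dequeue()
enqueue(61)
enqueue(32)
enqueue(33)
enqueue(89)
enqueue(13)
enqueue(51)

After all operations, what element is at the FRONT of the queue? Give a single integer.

Answer: 37

Derivation:
enqueue(14): queue = [14]
enqueue(57): queue = [14, 57]
enqueue(37): queue = [14, 57, 37]
enqueue(63): queue = [14, 57, 37, 63]
enqueue(46): queue = [14, 57, 37, 63, 46]
enqueue(72): queue = [14, 57, 37, 63, 46, 72]
dequeue(): queue = [57, 37, 63, 46, 72]
dequeue(): queue = [37, 63, 46, 72]
enqueue(61): queue = [37, 63, 46, 72, 61]
enqueue(32): queue = [37, 63, 46, 72, 61, 32]
enqueue(33): queue = [37, 63, 46, 72, 61, 32, 33]
enqueue(89): queue = [37, 63, 46, 72, 61, 32, 33, 89]
enqueue(13): queue = [37, 63, 46, 72, 61, 32, 33, 89, 13]
enqueue(51): queue = [37, 63, 46, 72, 61, 32, 33, 89, 13, 51]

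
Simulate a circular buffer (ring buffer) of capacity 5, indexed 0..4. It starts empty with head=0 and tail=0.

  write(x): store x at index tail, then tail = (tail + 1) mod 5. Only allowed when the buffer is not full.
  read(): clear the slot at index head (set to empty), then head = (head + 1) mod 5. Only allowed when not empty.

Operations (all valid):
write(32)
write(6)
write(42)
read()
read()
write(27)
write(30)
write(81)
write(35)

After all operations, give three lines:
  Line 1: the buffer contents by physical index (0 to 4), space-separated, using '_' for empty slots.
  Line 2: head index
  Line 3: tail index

Answer: 81 35 42 27 30
2
2

Derivation:
write(32): buf=[32 _ _ _ _], head=0, tail=1, size=1
write(6): buf=[32 6 _ _ _], head=0, tail=2, size=2
write(42): buf=[32 6 42 _ _], head=0, tail=3, size=3
read(): buf=[_ 6 42 _ _], head=1, tail=3, size=2
read(): buf=[_ _ 42 _ _], head=2, tail=3, size=1
write(27): buf=[_ _ 42 27 _], head=2, tail=4, size=2
write(30): buf=[_ _ 42 27 30], head=2, tail=0, size=3
write(81): buf=[81 _ 42 27 30], head=2, tail=1, size=4
write(35): buf=[81 35 42 27 30], head=2, tail=2, size=5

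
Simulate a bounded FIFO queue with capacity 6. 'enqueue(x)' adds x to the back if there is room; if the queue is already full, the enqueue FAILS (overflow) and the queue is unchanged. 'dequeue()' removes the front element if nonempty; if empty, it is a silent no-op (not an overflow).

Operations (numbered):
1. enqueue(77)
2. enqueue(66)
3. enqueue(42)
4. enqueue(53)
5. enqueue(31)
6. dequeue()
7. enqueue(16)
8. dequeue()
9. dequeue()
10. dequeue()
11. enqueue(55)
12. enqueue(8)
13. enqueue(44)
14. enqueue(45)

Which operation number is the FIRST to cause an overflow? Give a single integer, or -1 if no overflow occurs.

Answer: -1

Derivation:
1. enqueue(77): size=1
2. enqueue(66): size=2
3. enqueue(42): size=3
4. enqueue(53): size=4
5. enqueue(31): size=5
6. dequeue(): size=4
7. enqueue(16): size=5
8. dequeue(): size=4
9. dequeue(): size=3
10. dequeue(): size=2
11. enqueue(55): size=3
12. enqueue(8): size=4
13. enqueue(44): size=5
14. enqueue(45): size=6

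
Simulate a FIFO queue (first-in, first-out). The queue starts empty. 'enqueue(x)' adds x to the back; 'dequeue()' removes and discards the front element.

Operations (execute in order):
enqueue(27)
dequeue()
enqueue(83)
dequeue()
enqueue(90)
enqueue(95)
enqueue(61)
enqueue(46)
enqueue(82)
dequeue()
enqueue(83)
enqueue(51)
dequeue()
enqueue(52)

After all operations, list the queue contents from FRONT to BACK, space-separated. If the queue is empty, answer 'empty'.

Answer: 61 46 82 83 51 52

Derivation:
enqueue(27): [27]
dequeue(): []
enqueue(83): [83]
dequeue(): []
enqueue(90): [90]
enqueue(95): [90, 95]
enqueue(61): [90, 95, 61]
enqueue(46): [90, 95, 61, 46]
enqueue(82): [90, 95, 61, 46, 82]
dequeue(): [95, 61, 46, 82]
enqueue(83): [95, 61, 46, 82, 83]
enqueue(51): [95, 61, 46, 82, 83, 51]
dequeue(): [61, 46, 82, 83, 51]
enqueue(52): [61, 46, 82, 83, 51, 52]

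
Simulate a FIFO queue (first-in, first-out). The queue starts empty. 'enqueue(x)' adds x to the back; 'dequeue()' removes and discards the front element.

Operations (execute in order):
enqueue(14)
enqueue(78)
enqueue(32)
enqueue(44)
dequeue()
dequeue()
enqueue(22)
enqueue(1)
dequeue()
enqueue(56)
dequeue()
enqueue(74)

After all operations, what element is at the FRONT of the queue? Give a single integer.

Answer: 22

Derivation:
enqueue(14): queue = [14]
enqueue(78): queue = [14, 78]
enqueue(32): queue = [14, 78, 32]
enqueue(44): queue = [14, 78, 32, 44]
dequeue(): queue = [78, 32, 44]
dequeue(): queue = [32, 44]
enqueue(22): queue = [32, 44, 22]
enqueue(1): queue = [32, 44, 22, 1]
dequeue(): queue = [44, 22, 1]
enqueue(56): queue = [44, 22, 1, 56]
dequeue(): queue = [22, 1, 56]
enqueue(74): queue = [22, 1, 56, 74]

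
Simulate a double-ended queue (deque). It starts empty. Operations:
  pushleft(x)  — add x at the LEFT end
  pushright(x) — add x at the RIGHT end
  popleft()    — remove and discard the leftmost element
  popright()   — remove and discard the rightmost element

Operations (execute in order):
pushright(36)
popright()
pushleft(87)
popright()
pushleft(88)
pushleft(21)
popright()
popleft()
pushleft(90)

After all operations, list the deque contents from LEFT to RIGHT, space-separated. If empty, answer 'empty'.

Answer: 90

Derivation:
pushright(36): [36]
popright(): []
pushleft(87): [87]
popright(): []
pushleft(88): [88]
pushleft(21): [21, 88]
popright(): [21]
popleft(): []
pushleft(90): [90]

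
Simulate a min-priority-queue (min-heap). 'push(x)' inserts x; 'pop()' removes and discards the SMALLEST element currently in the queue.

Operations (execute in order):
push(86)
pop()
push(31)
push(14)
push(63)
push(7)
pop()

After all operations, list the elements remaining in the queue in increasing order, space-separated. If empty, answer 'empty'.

push(86): heap contents = [86]
pop() → 86: heap contents = []
push(31): heap contents = [31]
push(14): heap contents = [14, 31]
push(63): heap contents = [14, 31, 63]
push(7): heap contents = [7, 14, 31, 63]
pop() → 7: heap contents = [14, 31, 63]

Answer: 14 31 63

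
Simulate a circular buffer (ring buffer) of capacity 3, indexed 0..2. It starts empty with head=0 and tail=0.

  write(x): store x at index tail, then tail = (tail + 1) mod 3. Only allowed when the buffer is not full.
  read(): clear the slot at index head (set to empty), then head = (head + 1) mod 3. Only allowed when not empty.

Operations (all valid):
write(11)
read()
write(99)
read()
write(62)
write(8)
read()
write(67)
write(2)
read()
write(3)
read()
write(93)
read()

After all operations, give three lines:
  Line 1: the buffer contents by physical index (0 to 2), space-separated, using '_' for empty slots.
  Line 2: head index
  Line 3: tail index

write(11): buf=[11 _ _], head=0, tail=1, size=1
read(): buf=[_ _ _], head=1, tail=1, size=0
write(99): buf=[_ 99 _], head=1, tail=2, size=1
read(): buf=[_ _ _], head=2, tail=2, size=0
write(62): buf=[_ _ 62], head=2, tail=0, size=1
write(8): buf=[8 _ 62], head=2, tail=1, size=2
read(): buf=[8 _ _], head=0, tail=1, size=1
write(67): buf=[8 67 _], head=0, tail=2, size=2
write(2): buf=[8 67 2], head=0, tail=0, size=3
read(): buf=[_ 67 2], head=1, tail=0, size=2
write(3): buf=[3 67 2], head=1, tail=1, size=3
read(): buf=[3 _ 2], head=2, tail=1, size=2
write(93): buf=[3 93 2], head=2, tail=2, size=3
read(): buf=[3 93 _], head=0, tail=2, size=2

Answer: 3 93 _
0
2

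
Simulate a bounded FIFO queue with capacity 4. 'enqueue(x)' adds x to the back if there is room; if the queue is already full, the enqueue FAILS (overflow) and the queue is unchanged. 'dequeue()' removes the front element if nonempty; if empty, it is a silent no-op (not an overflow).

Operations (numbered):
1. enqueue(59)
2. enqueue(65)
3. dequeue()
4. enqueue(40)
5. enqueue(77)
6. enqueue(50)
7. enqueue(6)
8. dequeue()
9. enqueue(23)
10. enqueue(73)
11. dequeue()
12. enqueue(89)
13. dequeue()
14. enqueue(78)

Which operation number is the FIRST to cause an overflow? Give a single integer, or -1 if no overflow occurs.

1. enqueue(59): size=1
2. enqueue(65): size=2
3. dequeue(): size=1
4. enqueue(40): size=2
5. enqueue(77): size=3
6. enqueue(50): size=4
7. enqueue(6): size=4=cap → OVERFLOW (fail)
8. dequeue(): size=3
9. enqueue(23): size=4
10. enqueue(73): size=4=cap → OVERFLOW (fail)
11. dequeue(): size=3
12. enqueue(89): size=4
13. dequeue(): size=3
14. enqueue(78): size=4

Answer: 7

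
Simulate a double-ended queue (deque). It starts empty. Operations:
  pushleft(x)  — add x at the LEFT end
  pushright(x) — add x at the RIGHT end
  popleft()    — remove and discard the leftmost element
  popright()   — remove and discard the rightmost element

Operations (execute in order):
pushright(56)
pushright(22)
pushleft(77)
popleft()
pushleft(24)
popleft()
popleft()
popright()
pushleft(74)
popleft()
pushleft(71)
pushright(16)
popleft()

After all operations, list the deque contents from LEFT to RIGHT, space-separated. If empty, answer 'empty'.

pushright(56): [56]
pushright(22): [56, 22]
pushleft(77): [77, 56, 22]
popleft(): [56, 22]
pushleft(24): [24, 56, 22]
popleft(): [56, 22]
popleft(): [22]
popright(): []
pushleft(74): [74]
popleft(): []
pushleft(71): [71]
pushright(16): [71, 16]
popleft(): [16]

Answer: 16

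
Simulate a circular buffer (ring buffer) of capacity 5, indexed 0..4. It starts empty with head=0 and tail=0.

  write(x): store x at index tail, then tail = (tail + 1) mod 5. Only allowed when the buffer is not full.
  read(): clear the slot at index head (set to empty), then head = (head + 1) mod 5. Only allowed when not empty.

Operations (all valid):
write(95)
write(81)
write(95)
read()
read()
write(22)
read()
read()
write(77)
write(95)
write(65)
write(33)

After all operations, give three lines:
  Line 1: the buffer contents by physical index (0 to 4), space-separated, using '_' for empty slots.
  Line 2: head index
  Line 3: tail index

write(95): buf=[95 _ _ _ _], head=0, tail=1, size=1
write(81): buf=[95 81 _ _ _], head=0, tail=2, size=2
write(95): buf=[95 81 95 _ _], head=0, tail=3, size=3
read(): buf=[_ 81 95 _ _], head=1, tail=3, size=2
read(): buf=[_ _ 95 _ _], head=2, tail=3, size=1
write(22): buf=[_ _ 95 22 _], head=2, tail=4, size=2
read(): buf=[_ _ _ 22 _], head=3, tail=4, size=1
read(): buf=[_ _ _ _ _], head=4, tail=4, size=0
write(77): buf=[_ _ _ _ 77], head=4, tail=0, size=1
write(95): buf=[95 _ _ _ 77], head=4, tail=1, size=2
write(65): buf=[95 65 _ _ 77], head=4, tail=2, size=3
write(33): buf=[95 65 33 _ 77], head=4, tail=3, size=4

Answer: 95 65 33 _ 77
4
3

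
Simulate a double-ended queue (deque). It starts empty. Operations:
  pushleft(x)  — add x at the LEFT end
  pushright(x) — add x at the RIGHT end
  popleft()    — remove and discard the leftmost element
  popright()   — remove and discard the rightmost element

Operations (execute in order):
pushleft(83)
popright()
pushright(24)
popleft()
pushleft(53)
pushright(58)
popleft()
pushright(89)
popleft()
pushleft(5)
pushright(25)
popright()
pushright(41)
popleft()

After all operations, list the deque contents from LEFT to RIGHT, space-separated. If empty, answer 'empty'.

pushleft(83): [83]
popright(): []
pushright(24): [24]
popleft(): []
pushleft(53): [53]
pushright(58): [53, 58]
popleft(): [58]
pushright(89): [58, 89]
popleft(): [89]
pushleft(5): [5, 89]
pushright(25): [5, 89, 25]
popright(): [5, 89]
pushright(41): [5, 89, 41]
popleft(): [89, 41]

Answer: 89 41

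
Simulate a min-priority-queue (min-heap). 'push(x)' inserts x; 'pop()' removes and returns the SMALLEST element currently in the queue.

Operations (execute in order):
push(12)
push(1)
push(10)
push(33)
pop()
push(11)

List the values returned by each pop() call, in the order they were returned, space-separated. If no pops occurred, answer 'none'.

Answer: 1

Derivation:
push(12): heap contents = [12]
push(1): heap contents = [1, 12]
push(10): heap contents = [1, 10, 12]
push(33): heap contents = [1, 10, 12, 33]
pop() → 1: heap contents = [10, 12, 33]
push(11): heap contents = [10, 11, 12, 33]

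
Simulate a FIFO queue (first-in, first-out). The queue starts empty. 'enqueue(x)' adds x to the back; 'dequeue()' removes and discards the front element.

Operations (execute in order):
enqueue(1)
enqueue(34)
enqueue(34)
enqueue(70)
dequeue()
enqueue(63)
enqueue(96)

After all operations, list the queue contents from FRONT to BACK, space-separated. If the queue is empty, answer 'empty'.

enqueue(1): [1]
enqueue(34): [1, 34]
enqueue(34): [1, 34, 34]
enqueue(70): [1, 34, 34, 70]
dequeue(): [34, 34, 70]
enqueue(63): [34, 34, 70, 63]
enqueue(96): [34, 34, 70, 63, 96]

Answer: 34 34 70 63 96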